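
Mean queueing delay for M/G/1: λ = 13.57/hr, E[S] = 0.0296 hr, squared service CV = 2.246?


ρ = λ·E[S] = 13.57·0.0296 = 0.4017
E[S²] = E[S]²(1+C_s²) = 0.0296²·(1+2.246) = 0.002844
Wq = λ·E[S²]/(2(1−ρ)) = 13.57·0.002844/(2·0.5983) = 0.03225 hr

Final: 0.03225 hr


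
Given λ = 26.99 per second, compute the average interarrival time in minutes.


Mean interarrival time = 1/λ = 1/26.99 second = 0.03705 second
In minutes: 0.03705 × 0.0166667 = 0.0006175 min

Final: 0.0006175 min


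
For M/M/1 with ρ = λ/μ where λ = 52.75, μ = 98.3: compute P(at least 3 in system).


ρ = 52.75/98.3 = 0.5366
P(N ≥ n) = ρ^n = 0.5366^3 = 0.154528

Final: 0.154528


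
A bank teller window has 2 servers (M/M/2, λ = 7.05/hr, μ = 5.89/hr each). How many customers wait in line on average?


a = λ/μ = 1.1969; ρ = a/2 = 0.5985
P₀ = 0.251195
Lq = P₀·a^c·ρ / (c!·(1−ρ)²) = 0.251195·1.43267·0.5985/(2·0.16122)
= 0.66794

Final: 0.66794


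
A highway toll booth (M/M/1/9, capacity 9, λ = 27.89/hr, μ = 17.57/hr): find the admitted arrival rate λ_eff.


ρ = 1.5874; P_K = (1−ρ)ρ^9/(1−ρ^10) = 0.373704
λ_eff = λ(1 − P_K) = 27.89·(1 − 0.373704) = 27.89·0.626296 = 17.4674 /hr

Final: 17.4674 /hr


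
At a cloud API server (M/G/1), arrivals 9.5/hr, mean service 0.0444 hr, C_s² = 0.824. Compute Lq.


ρ = λ·E[S] = 9.5·0.0444 = 0.4218
Lq = ρ²(1+C_s²)/(2(1−ρ)) = 0.1779·(1+0.824)/(2·0.5782)
= 0.1779·1.8240/1.1564 = 0.28063

Final: 0.28063


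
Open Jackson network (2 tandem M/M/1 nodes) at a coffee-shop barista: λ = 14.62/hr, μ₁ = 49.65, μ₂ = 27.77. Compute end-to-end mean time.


Each node sees arrival rate λ = 14.62/hr (tandem ⇒ throughput preserved).
W₁ = 1/(μ₁−λ) = 1/(49.65−14.62) = 0.02855 hr
W₂ = 1/(μ₂−λ) = 1/(27.77−14.62) = 0.07605 hr
W_total = W₁ + W₂ = 0.02855 + 0.07605 = 0.10459 hr

Final: 0.10459 hr


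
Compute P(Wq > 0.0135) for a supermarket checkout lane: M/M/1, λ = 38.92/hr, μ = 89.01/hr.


ρ = 38.92/89.01 = 0.4373
P(Wq > t) = ρ·e^{−(μ−λ)t} = 0.4373·e^{−0.6762}
= 0.4373·0.508538 = 0.222360

Final: 0.222360


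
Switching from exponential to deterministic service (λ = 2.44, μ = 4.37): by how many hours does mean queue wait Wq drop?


ρ = 2.44/4.37 = 0.5584
Wq(M/M/1) = ρ/(μ−λ) = 0.5584/1.93 = 0.28930 hr
Wq(M/D/1) = ρ/(2(μ−λ)) = 0.14465 hr
Savings = 0.28930 − 0.14465 = 0.14465 hr

Final: 0.14465 hr


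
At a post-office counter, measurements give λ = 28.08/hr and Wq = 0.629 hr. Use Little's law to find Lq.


Lq = λWq = 28.08·0.629 = 17.6623

Final: 17.6623


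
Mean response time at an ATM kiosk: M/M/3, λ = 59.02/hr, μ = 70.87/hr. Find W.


a = 0.8328; ρ = 0.2776; P₀ = 0.432373
Lq = P₀·a^c·ρ/(c!(1−ρ)²) = 0.02214
Wq = Lq/λ = 0.02214/59.02 = 0.0003751 hr
W = Wq + 1/μ = 0.0003751 + 0.01411 = 0.01449 hr

Final: 0.01449 hr


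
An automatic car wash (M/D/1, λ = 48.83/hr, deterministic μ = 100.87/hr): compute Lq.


ρ = 48.83/100.87 = 0.4841
M/D/1: Lq = ρ²/(2(1−ρ)) = 0.2343/(2·0.5159) = 0.22711

Final: 0.22711


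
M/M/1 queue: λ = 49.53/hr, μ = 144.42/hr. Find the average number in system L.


ρ = λ/μ = 49.53/144.42 = 0.3430
L = ρ/(1−ρ) = 0.3430/(1 − 0.3430) = 0.3430/0.6570 = 0.5220

Final: 0.5220


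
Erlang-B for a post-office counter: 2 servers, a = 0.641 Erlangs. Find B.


B(c,a) = (a^c/c!) / Σ_{k=0}^{c} a^k/k!
a^2/2! = 0.205440
Σ terms (k=0..2): 1.00000 + 0.64100 + 0.20544 = 1.846440
B = 0.205440/1.846440 = 0.111263

Final: 0.111263


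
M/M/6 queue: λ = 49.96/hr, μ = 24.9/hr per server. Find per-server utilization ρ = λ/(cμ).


ρ = λ/(cμ) = 49.96/(6·24.9) = 49.96/149.40 = 0.3344

Final: 0.3344


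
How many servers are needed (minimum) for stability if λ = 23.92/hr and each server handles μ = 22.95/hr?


Stability requires cμ > λ ⇔ c > λ/μ.
λ/μ = 23.92/22.95 = 1.0423
Minimum integer c = ⌊1.0423⌋ + 1 = 2
Check: 2·22.95 = 45.90 > 23.92, while 1·22.95 = 22.95 ≤ 23.92

Final: 2 servers


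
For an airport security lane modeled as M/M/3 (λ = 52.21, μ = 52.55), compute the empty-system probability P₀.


a = λ/μ = 52.21/52.55 = 0.9935; ρ = a/c = 0.3312
Σ_{k=0}^{2} a^k/k! (terms k=0..2) = 1.00000 + 0.99353 + 0.49355 = 2.48708
Tail: a^3/(3!(1−ρ)) = 0.98072/(6·0.6688) = 0.24439
P₀ = 1/(2.48708 + 0.24439) = 1/2.73147 = 0.366103

Final: 0.366103


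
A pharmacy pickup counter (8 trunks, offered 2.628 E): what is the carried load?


B(8,2.628) = 0.004082 (Erlang-B)
Carried load = a(1 − B) = 2.628·(1 − 0.004082) = 2.628·0.995918 = 2.6173 E

Final: 2.6173 Erlangs


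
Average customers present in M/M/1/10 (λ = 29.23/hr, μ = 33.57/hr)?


ρ = 29.23/33.57 = 0.8707
L = ρ[1 − (K+1)ρ^K + Kρ^(K+1)] / [(1−ρ)(1−ρ^(K+1))]
Numerator: 0.8707·(1 − 11·0.250481 + 10·0.218098) = 0.370658
Denominator: (0.1293)·(0.781902) = 0.101086
L = 0.370658/0.101086 = 3.6668

Final: 3.6668


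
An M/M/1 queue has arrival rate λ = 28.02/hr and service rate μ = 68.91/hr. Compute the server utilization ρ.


ρ = λ/μ = 28.02/68.91 = 0.4066

Final: 0.4066


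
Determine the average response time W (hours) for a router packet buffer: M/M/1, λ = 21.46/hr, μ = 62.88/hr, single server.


W = 1/(μ−λ) = 1/(62.88 − 21.46) = 1/41.42 = 0.02414 hr

Final: 0.02414 hr


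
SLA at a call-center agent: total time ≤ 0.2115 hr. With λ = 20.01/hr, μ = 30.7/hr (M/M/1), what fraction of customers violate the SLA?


W ~ Exponential(μ−λ) for M/M/1.
μ − λ = 30.7 − 20.01 = 10.6900
P(W > t) = e^{−(μ−λ)t} = e^{−2.2609} = 0.104253

Final: 0.104253


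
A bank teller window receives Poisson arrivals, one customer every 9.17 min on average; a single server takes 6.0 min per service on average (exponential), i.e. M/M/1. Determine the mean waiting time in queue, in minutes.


λ = 60/9.17 = 6.5431 /hr
μ = 60/6.0 = 10.0000 /hr
ρ = λ/μ = 6.5431/10.0000 = 0.6543
Wq = ρ/(μ−λ) = 0.6543/(10.0000−6.5431) = 0.18927 hr
In minutes: 0.18927·60 = 11.356 min

Final: 11.356 min


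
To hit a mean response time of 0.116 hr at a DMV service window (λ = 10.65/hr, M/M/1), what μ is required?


W = 1/(μ−λ) ⇒ μ − λ = 1/W = 1/0.116 = 8.6207
μ = λ + 1/W = 10.65 + 8.6207 = 19.2707 per hr

Final: 19.2707 /hr


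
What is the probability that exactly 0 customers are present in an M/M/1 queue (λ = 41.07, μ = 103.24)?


ρ = 41.07/103.24 = 0.3978
P_n = (1−ρ)·ρ^n = (1 − 0.3978)·0.3978^0 = 0.6022·1.000000 = 0.602189

Final: 0.602189


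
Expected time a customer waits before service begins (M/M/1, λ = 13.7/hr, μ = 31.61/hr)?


ρ = 13.7/31.61 = 0.4334
Wq = ρ/(μ−λ) = 0.4334/(31.61 − 13.7) = 0.4334/17.91 = 0.02420 hr

Final: 0.02420 hr


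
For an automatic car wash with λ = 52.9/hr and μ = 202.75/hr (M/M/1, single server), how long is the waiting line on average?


ρ = 52.9/202.75 = 0.2609
Lq = ρ²/(1−ρ) = 0.06808/0.7391 = 0.09211

Final: 0.09211


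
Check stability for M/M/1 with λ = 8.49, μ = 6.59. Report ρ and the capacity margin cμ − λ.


Total capacity cμ = 1·6.59 = 6.59/hr
ρ = λ/(cμ) = 8.49/6.59 = 1.2883
Stable ⇔ ρ < 1: NO
Spare capacity = cμ − λ = 6.59 − 8.49 = -1.90/hr

Final: ρ = 1.2883; unstable; margin = -1.90/hr


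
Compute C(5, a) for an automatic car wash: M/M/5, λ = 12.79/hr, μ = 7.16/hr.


a = λ/μ = 1.7863; ρ = a/5 = 0.3573
P₀ = 0.166894 (from M/M/c formula)
C(c,a) = [a^c/(c!(1−ρ))]·P₀ = [18.18811/(120·0.6427)]·0.166894
= 0.23582·0.166894 = 0.039356

Final: 0.039356


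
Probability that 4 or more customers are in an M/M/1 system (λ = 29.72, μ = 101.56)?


ρ = 29.72/101.56 = 0.2926
P(N ≥ n) = ρ^n = 0.2926^4 = 0.007333

Final: 0.007333


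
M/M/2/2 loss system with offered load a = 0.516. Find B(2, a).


B(c,a) = (a^c/c!) / Σ_{k=0}^{c} a^k/k!
a^2/2! = 0.133128
Σ terms (k=0..2): 1.00000 + 0.51600 + 0.13313 = 1.649128
B = 0.133128/1.649128 = 0.080726

Final: 0.080726


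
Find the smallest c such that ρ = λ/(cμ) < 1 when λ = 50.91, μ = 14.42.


Stability requires cμ > λ ⇔ c > λ/μ.
λ/μ = 50.91/14.42 = 3.5305
Minimum integer c = ⌊3.5305⌋ + 1 = 4
Check: 4·14.42 = 57.68 > 50.91, while 3·14.42 = 43.26 ≤ 50.91

Final: 4 servers


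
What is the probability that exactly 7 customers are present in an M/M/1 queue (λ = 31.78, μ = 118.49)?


ρ = 31.78/118.49 = 0.2682
P_n = (1−ρ)·ρ^n = (1 − 0.2682)·0.2682^7 = 0.7318·0.00009984 = 0.00007306

Final: 0.00007306


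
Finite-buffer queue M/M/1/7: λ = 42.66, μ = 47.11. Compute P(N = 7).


ρ = λ/μ = 42.66/47.11 = 0.9055
P_K = (1−ρ)ρ^K/(1−ρ^(K+1)) = (0.09446·0.499292)/(1 − 0.452129)
= 0.047163/0.547871 = 0.086084

Final: 0.086084


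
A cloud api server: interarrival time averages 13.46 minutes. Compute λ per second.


λ = 1/(interarrival time) in consistent units.
1 second = 0.0166667 min, so λ = 0.0166667/13.46 = 0.001238 per second

Final: 0.001238 /sec


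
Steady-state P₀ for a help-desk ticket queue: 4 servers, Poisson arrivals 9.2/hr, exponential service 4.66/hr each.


a = λ/μ = 9.2/4.66 = 1.9742; ρ = a/c = 0.4936
Σ_{k=0}^{3} a^k/k! (terms k=0..3) = 1.00000 + 1.97425 + 1.94883 + 1.28249 = 6.20557
Tail: a^4/(4!(1−ρ)) = 15.19174/(24·0.5064) = 1.24989
P₀ = 1/(6.20557 + 1.24989) = 1/7.45546 = 0.134130

Final: 0.134130


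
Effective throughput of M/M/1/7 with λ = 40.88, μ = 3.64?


ρ = 11.2308; P_K = (1−ρ)ρ^7/(1−ρ^8) = 0.910959
λ_eff = λ(1 − P_K) = 40.88·(1 − 0.910959) = 40.88·0.089041 = 3.6400 /hr

Final: 3.6400 /hr


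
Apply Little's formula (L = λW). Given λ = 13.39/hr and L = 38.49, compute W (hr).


W = L/λ = 38.49/13.39 = 2.8745 hr

Final: 2.8745 hr


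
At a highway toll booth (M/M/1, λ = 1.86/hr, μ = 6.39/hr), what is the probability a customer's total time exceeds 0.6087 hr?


W ~ Exponential(μ−λ) for M/M/1.
μ − λ = 6.39 − 1.86 = 4.5300
P(W > t) = e^{−(μ−λ)t} = e^{−2.7574} = 0.063456

Final: 0.063456


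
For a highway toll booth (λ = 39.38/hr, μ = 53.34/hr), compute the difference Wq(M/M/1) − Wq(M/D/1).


ρ = 39.38/53.34 = 0.7383
Wq(M/M/1) = ρ/(μ−λ) = 0.7383/13.96 = 0.05289 hr
Wq(M/D/1) = ρ/(2(μ−λ)) = 0.02644 hr
Savings = 0.05289 − 0.02644 = 0.02644 hr

Final: 0.02644 hr


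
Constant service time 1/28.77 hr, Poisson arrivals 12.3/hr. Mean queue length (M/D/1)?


ρ = 12.3/28.77 = 0.4275
M/D/1: Lq = ρ²/(2(1−ρ)) = 0.1828/(2·0.5725) = 0.15964

Final: 0.15964


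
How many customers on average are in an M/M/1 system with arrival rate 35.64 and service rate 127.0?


ρ = λ/μ = 35.64/127.0 = 0.2806
L = ρ/(1−ρ) = 0.2806/(1 − 0.2806) = 0.2806/0.7194 = 0.3901

Final: 0.3901


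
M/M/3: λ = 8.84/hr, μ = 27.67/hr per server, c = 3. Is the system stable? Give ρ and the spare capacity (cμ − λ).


Total capacity cμ = 3·27.67 = 83.01/hr
ρ = λ/(cμ) = 8.84/83.01 = 0.1065
Stable ⇔ ρ < 1: YES
Spare capacity = cμ − λ = 83.01 − 8.84 = 74.17/hr

Final: ρ = 0.1065; stable; margin = 74.17/hr


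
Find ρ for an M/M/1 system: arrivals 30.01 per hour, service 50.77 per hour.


ρ = λ/μ = 30.01/50.77 = 0.5911

Final: 0.5911


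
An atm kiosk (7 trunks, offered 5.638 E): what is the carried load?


B(7,5.638) = 0.161470 (Erlang-B)
Carried load = a(1 − B) = 5.638·(1 − 0.161470) = 5.638·0.838530 = 4.7276 E

Final: 4.7276 Erlangs


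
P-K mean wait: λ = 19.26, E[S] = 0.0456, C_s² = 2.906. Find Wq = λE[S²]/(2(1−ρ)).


ρ = λ·E[S] = 19.26·0.0456 = 0.8783
E[S²] = E[S]²(1+C_s²) = 0.0456²·(1+2.906) = 0.008122
Wq = λ·E[S²]/(2(1−ρ)) = 19.26·0.008122/(2·0.1217) = 0.64245 hr

Final: 0.64245 hr


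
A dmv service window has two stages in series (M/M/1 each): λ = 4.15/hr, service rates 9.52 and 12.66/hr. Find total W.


Each node sees arrival rate λ = 4.15/hr (tandem ⇒ throughput preserved).
W₁ = 1/(μ₁−λ) = 1/(9.52−4.15) = 0.18622 hr
W₂ = 1/(μ₂−λ) = 1/(12.66−4.15) = 0.11751 hr
W_total = W₁ + W₂ = 0.18622 + 0.11751 = 0.30373 hr

Final: 0.30373 hr


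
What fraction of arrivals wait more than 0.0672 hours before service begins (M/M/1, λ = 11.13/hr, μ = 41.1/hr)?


ρ = 11.13/41.1 = 0.2708
P(Wq > t) = ρ·e^{−(μ−λ)t} = 0.2708·e^{−2.0140}
= 0.2708·0.133456 = 0.036140

Final: 0.036140


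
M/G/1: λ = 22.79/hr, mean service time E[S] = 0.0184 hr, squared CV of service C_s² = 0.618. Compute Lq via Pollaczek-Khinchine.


ρ = λ·E[S] = 22.79·0.0184 = 0.4193
Lq = ρ²(1+C_s²)/(2(1−ρ)) = 0.1758·(1+0.618)/(2·0.5807)
= 0.1758·1.6180/1.1613 = 0.24499

Final: 0.24499


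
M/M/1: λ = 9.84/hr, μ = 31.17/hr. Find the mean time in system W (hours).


W = 1/(μ−λ) = 1/(31.17 − 9.84) = 1/21.33 = 0.04688 hr

Final: 0.04688 hr


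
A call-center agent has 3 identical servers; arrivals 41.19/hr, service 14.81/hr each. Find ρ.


ρ = λ/(cμ) = 41.19/(3·14.81) = 41.19/44.43 = 0.9271

Final: 0.9271


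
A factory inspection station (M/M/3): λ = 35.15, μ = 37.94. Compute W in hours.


a = 0.9265; ρ = 0.3088; P₀ = 0.392560
Lq = P₀·a^c·ρ/(c!(1−ρ)²) = 0.03363
Wq = Lq/λ = 0.03363/35.15 = 0.0009568 hr
W = Wq + 1/μ = 0.0009568 + 0.02636 = 0.02731 hr

Final: 0.02731 hr


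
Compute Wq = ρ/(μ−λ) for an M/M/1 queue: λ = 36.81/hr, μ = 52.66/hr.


ρ = 36.81/52.66 = 0.6990
Wq = ρ/(μ−λ) = 0.6990/(52.66 − 36.81) = 0.6990/15.85 = 0.04410 hr

Final: 0.04410 hr


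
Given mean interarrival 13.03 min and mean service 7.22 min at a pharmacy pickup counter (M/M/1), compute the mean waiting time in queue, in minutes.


λ = 60/13.03 = 4.6048 /hr
μ = 60/7.22 = 8.3102 /hr
ρ = λ/μ = 4.6048/8.3102 = 0.5541
Wq = ρ/(μ−λ) = 0.5541/(8.3102−4.6048) = 0.14954 hr
In minutes: 0.14954·60 = 8.972 min

Final: 8.972 min


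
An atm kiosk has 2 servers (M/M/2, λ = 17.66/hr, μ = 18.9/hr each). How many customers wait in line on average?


a = λ/μ = 0.9344; ρ = a/2 = 0.4672
P₀ = 0.363145
Lq = P₀·a^c·ρ / (c!·(1−ρ)²) = 0.363145·0.87309·0.4672/(2·0.28388)
= 0.26090

Final: 0.26090


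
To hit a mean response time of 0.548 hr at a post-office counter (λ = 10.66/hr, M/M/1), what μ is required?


W = 1/(μ−λ) ⇒ μ − λ = 1/W = 1/0.548 = 1.8248
μ = λ + 1/W = 10.66 + 1.8248 = 12.4848 per hr

Final: 12.4848 /hr


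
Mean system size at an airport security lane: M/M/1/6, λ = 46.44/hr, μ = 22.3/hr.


ρ = 46.44/22.3 = 2.0825
L = ρ[1 − (K+1)ρ^K + Kρ^(K+1)] / [(1−ρ)(1−ρ^(K+1))]
Numerator: 2.0825·(1 − 7·81.568803 + 6·169.867946) = 935.518302
Denominator: (-1.0825)·(-168.867946) = 182.801445
L = 935.518302/182.801445 = 5.1177

Final: 5.1177


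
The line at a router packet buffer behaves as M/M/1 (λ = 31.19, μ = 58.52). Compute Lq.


ρ = 31.19/58.52 = 0.5330
Lq = ρ²/(1−ρ) = 0.2841/0.4670 = 0.6083

Final: 0.6083


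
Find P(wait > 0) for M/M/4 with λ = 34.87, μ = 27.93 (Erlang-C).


a = λ/μ = 1.2485; ρ = a/4 = 0.3121
P₀ = 0.285769 (from M/M/c formula)
C(c,a) = [a^c/(c!(1−ρ))]·P₀ = [2.42954/(24·0.6879)]·0.285769
= 0.14716·0.285769 = 0.042055

Final: 0.042055


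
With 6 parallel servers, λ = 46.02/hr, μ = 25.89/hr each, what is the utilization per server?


ρ = λ/(cμ) = 46.02/(6·25.89) = 46.02/155.34 = 0.2963

Final: 0.2963


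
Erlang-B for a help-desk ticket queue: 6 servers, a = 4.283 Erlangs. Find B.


B(c,a) = (a^c/c!) / Σ_{k=0}^{c} a^k/k!
a^6/6! = 8.573457
Σ terms (k=0..6): 1.00000 + 4.28300 + 9.17204 + 13.09462 + 14.02107 + 12.01045 + 8.57346 = 62.154636
B = 8.573457/62.154636 = 0.137938

Final: 0.137938


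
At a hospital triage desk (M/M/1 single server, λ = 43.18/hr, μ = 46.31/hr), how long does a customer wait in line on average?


ρ = 43.18/46.31 = 0.9324
Wq = ρ/(μ−λ) = 0.9324/(46.31 − 43.18) = 0.9324/3.13 = 0.2979 hr

Final: 0.2979 hr


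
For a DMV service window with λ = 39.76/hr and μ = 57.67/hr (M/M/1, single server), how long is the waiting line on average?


ρ = 39.76/57.67 = 0.6894
Lq = ρ²/(1−ρ) = 0.4753/0.3106 = 1.5305

Final: 1.5305


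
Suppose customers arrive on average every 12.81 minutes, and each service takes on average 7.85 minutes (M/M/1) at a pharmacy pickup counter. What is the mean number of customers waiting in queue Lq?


λ = 60/12.81 = 4.6838 /hr
μ = 60/7.85 = 7.6433 /hr
ρ = λ/μ = 4.6838/7.6433 = 0.6128
Lq = ρ²/(1−ρ) = 0.3755/0.3872 = 0.9699

Final: 0.9699


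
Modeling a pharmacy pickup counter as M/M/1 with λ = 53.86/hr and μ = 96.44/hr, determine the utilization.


ρ = λ/μ = 53.86/96.44 = 0.5585

Final: 0.5585


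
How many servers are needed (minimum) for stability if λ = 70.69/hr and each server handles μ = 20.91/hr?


Stability requires cμ > λ ⇔ c > λ/μ.
λ/μ = 70.69/20.91 = 3.3807
Minimum integer c = ⌊3.3807⌋ + 1 = 4
Check: 4·20.91 = 83.64 > 70.69, while 3·20.91 = 62.73 ≤ 70.69

Final: 4 servers


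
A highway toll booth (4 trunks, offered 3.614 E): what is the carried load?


B(4,3.614) = 0.272130 (Erlang-B)
Carried load = a(1 − B) = 3.614·(1 − 0.272130) = 3.614·0.727870 = 2.6305 E

Final: 2.6305 Erlangs


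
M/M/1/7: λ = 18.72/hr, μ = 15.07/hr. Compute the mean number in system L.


ρ = 18.72/15.07 = 1.2422
L = ρ[1 − (K+1)ρ^K + Kρ^(K+1)] / [(1−ρ)(1−ρ^(K+1))]
Numerator: 1.2422·(1 − 8·4.564026 + 7·5.669447) = 5.184858
Denominator: (-0.2422)·(-4.669447) = 1.130954
L = 5.184858/1.130954 = 4.5845

Final: 4.5845


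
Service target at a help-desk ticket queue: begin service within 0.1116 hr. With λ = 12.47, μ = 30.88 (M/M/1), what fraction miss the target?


ρ = 12.47/30.88 = 0.4038
P(Wq > t) = ρ·e^{−(μ−λ)t} = 0.4038·e^{−2.0546}
= 0.4038·0.128150 = 0.051750

Final: 0.051750


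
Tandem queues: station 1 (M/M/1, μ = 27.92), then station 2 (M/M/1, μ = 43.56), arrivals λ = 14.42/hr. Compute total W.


Each node sees arrival rate λ = 14.42/hr (tandem ⇒ throughput preserved).
W₁ = 1/(μ₁−λ) = 1/(27.92−14.42) = 0.07407 hr
W₂ = 1/(μ₂−λ) = 1/(43.56−14.42) = 0.03432 hr
W_total = W₁ + W₂ = 0.07407 + 0.03432 = 0.10839 hr

Final: 0.10839 hr


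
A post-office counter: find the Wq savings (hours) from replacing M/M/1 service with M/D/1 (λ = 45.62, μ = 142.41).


ρ = 45.62/142.41 = 0.3203
Wq(M/M/1) = ρ/(μ−λ) = 0.3203/96.79 = 0.003310 hr
Wq(M/D/1) = ρ/(2(μ−λ)) = 0.001655 hr
Savings = 0.003310 − 0.001655 = 0.001655 hr

Final: 0.001655 hr


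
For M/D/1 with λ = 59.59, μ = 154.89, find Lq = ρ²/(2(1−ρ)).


ρ = 59.59/154.89 = 0.3847
M/D/1: Lq = ρ²/(2(1−ρ)) = 0.1480/(2·0.6153) = 0.12028

Final: 0.12028


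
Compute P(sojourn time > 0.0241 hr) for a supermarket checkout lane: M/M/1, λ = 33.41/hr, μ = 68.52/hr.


W ~ Exponential(μ−λ) for M/M/1.
μ − λ = 68.52 − 33.41 = 35.1100
P(W > t) = e^{−(μ−λ)t} = e^{−0.8462} = 0.429063

Final: 0.429063


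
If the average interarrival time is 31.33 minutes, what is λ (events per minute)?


λ = 1/(interarrival time) in consistent units.
1 minute = 1 min, so λ = 1/31.33 = 0.03192 per minute

Final: 0.03192 /min


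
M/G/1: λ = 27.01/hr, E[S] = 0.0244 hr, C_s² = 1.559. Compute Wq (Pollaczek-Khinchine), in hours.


ρ = λ·E[S] = 27.01·0.0244 = 0.6590
E[S²] = E[S]²(1+C_s²) = 0.0244²·(1+1.559) = 0.001524
Wq = λ·E[S²]/(2(1−ρ)) = 27.01·0.001524/(2·0.3410) = 0.06035 hr

Final: 0.06035 hr


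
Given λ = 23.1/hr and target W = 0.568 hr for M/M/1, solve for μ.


W = 1/(μ−λ) ⇒ μ − λ = 1/W = 1/0.568 = 1.7606
μ = λ + 1/W = 23.1 + 1.7606 = 24.8606 per hr

Final: 24.8606 /hr


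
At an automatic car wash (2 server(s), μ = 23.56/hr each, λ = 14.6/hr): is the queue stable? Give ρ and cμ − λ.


Total capacity cμ = 2·23.56 = 47.12/hr
ρ = λ/(cμ) = 14.6/47.12 = 0.3098
Stable ⇔ ρ < 1: YES
Spare capacity = cμ − λ = 47.12 − 14.6 = 32.52/hr

Final: ρ = 0.3098; stable; margin = 32.52/hr


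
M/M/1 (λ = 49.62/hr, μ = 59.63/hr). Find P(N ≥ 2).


ρ = 49.62/59.63 = 0.8321
P(N ≥ n) = ρ^n = 0.8321^2 = 0.692443

Final: 0.692443


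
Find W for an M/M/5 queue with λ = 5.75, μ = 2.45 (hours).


a = 2.3469; ρ = 0.4694; P₀ = 0.094003
Lq = P₀·a^c·ρ/(c!(1−ρ)²) = 0.09299
Wq = Lq/λ = 0.09299/5.75 = 0.01617 hr
W = Wq + 1/μ = 0.01617 + 0.40816 = 0.42434 hr

Final: 0.42434 hr


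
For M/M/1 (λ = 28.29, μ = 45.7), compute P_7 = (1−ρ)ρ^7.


ρ = 28.29/45.7 = 0.6190
P_n = (1−ρ)·ρ^n = (1 − 0.6190)·0.6190^7 = 0.3810·0.034835 = 0.013271

Final: 0.013271


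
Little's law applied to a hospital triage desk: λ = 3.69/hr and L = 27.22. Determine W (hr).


W = L/λ = 27.22/3.69 = 7.3767 hr

Final: 7.3767 hr


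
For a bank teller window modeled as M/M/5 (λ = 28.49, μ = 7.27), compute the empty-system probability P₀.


a = λ/μ = 28.49/7.27 = 3.9188; ρ = a/c = 0.7838
Σ_{k=0}^{4} a^k/k! (terms k=0..4) = 1.00000 + 3.91884 + 7.67867 + 10.03051 + 9.82700 = 32.45502
Tail: a^5/(5!(1−ρ)) = 924.25156/(120·0.2162) = 35.61975
P₀ = 1/(32.45502 + 35.61975) = 1/68.07477 = 0.014690

Final: 0.014690


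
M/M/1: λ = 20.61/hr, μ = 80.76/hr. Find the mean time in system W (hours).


W = 1/(μ−λ) = 1/(80.76 − 20.61) = 1/60.15 = 0.01663 hr

Final: 0.01663 hr


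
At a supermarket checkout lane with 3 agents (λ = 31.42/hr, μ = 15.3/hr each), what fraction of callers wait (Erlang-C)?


a = λ/μ = 2.0536; ρ = a/3 = 0.6845
P₀ = 0.102694 (from M/M/c formula)
C(c,a) = [a^c/(c!(1−ρ))]·P₀ = [8.66053/(6·0.3155)]·0.102694
= 4.57548·0.102694 = 0.469873

Final: 0.469873


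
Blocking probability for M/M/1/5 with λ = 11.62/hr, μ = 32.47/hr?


ρ = λ/μ = 11.62/32.47 = 0.3579
P_K = (1−ρ)ρ^K/(1−ρ^(K+1)) = (0.6421·0.005870)/(1 − 0.002101)
= 0.003769/0.997899 = 0.003777

Final: 0.003777


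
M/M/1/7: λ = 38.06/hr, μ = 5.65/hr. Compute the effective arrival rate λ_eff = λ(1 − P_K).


ρ = 6.7363; P_K = (1−ρ)ρ^7/(1−ρ^8) = 0.851550
λ_eff = λ(1 − P_K) = 38.06·(1 − 0.851550) = 38.06·0.148450 = 5.6500 /hr

Final: 5.6500 /hr


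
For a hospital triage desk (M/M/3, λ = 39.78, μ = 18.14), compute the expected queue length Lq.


a = λ/μ = 2.1929; ρ = a/3 = 0.7310
P₀ = 0.082434
Lq = P₀·a^c·ρ / (c!·(1−ρ)²) = 0.082434·10.54587·0.7310/(6·0.07237)
= 1.46344

Final: 1.46344


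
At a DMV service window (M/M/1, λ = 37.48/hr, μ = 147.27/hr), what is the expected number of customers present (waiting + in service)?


ρ = λ/μ = 37.48/147.27 = 0.2545
L = ρ/(1−ρ) = 0.2545/(1 − 0.2545) = 0.2545/0.7455 = 0.3414

Final: 0.3414


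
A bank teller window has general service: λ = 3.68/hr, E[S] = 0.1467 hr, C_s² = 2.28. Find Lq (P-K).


ρ = λ·E[S] = 3.68·0.1467 = 0.5399
Lq = ρ²(1+C_s²)/(2(1−ρ)) = 0.2914·(1+2.28)/(2·0.4601)
= 0.2914·3.2800/0.9203 = 1.03874

Final: 1.03874


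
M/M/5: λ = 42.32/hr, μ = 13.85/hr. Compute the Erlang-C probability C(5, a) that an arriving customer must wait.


a = λ/μ = 3.0556; ρ = a/5 = 0.6111
P₀ = 0.043823 (from M/M/c formula)
C(c,a) = [a^c/(c!(1−ρ))]·P₀ = [266.36639/(120·0.3889)]·0.043823
= 5.70797·0.043823 = 0.250141

Final: 0.250141


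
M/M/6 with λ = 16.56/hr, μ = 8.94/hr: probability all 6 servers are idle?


a = λ/μ = 16.56/8.94 = 1.8523; ρ = a/c = 0.3087
Σ_{k=0}^{5} a^k/k! (terms k=0..5) = 1.00000 + 1.85235 + 1.71560 + 1.05930 + 0.49055 + 0.18173 = 6.29952
Tail: a^6/(6!(1−ρ)) = 40.39586/(720·0.6913) = 0.08116
P₀ = 1/(6.29952 + 0.08116) = 1/6.38068 = 0.156723

Final: 0.156723


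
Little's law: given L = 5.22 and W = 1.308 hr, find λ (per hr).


λ = L/W = 5.22/1.308 = 3.9908 /hr

Final: 3.9908 /hr


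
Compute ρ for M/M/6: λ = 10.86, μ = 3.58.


ρ = λ/(cμ) = 10.86/(6·3.58) = 10.86/21.48 = 0.5056

Final: 0.5056


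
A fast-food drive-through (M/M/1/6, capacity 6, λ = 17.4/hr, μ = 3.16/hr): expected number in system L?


ρ = 17.4/3.16 = 5.5063
L = ρ[1 − (K+1)ρ^K + Kρ^(K+1)] / [(1−ρ)(1−ρ^(K+1))]
Numerator: 5.5063·(1 − 7·27872.311947 + 6·153474.122748) = 3996160.829021
Denominator: (-4.5063)·(-153473.122748) = 691600.401244
L = 3996160.829021/691600.401244 = 5.7781

Final: 5.7781


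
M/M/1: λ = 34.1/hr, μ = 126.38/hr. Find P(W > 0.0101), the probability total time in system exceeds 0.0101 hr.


W ~ Exponential(μ−λ) for M/M/1.
μ − λ = 126.38 − 34.1 = 92.2800
P(W > t) = e^{−(μ−λ)t} = e^{−0.9320} = 0.393754

Final: 0.393754


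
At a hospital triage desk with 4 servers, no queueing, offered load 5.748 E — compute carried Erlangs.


B(4,5.748) = 0.453010 (Erlang-B)
Carried load = a(1 − B) = 5.748·(1 − 0.453010) = 5.748·0.546990 = 3.1441 E

Final: 3.1441 Erlangs


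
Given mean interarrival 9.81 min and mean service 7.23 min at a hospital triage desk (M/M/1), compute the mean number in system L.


λ = 60/9.81 = 6.1162 /hr
μ = 60/7.23 = 8.2988 /hr
ρ = λ/μ = 6.1162/8.2988 = 0.7370
L = ρ/(1−ρ) = 0.7370/0.2630 = 2.8023

Final: 2.8023


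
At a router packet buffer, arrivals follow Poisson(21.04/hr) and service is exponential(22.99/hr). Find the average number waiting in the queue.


ρ = 21.04/22.99 = 0.9152
Lq = ρ²/(1−ρ) = 0.8376/0.08482 = 9.8746

Final: 9.8746


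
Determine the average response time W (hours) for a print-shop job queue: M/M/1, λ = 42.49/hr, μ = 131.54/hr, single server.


W = 1/(μ−λ) = 1/(131.54 − 42.49) = 1/89.05 = 0.01123 hr

Final: 0.01123 hr


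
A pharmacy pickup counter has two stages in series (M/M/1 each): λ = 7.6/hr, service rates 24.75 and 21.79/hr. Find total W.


Each node sees arrival rate λ = 7.6/hr (tandem ⇒ throughput preserved).
W₁ = 1/(μ₁−λ) = 1/(24.75−7.6) = 0.05831 hr
W₂ = 1/(μ₂−λ) = 1/(21.79−7.6) = 0.07047 hr
W_total = W₁ + W₂ = 0.05831 + 0.07047 = 0.12878 hr

Final: 0.12878 hr


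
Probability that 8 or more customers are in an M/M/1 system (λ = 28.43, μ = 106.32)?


ρ = 28.43/106.32 = 0.2674
P(N ≥ n) = ρ^n = 0.2674^8 = 0.00002614

Final: 0.00002614


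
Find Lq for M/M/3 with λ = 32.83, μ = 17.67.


a = λ/μ = 1.8580; ρ = a/3 = 0.6193
P₀ = 0.135283
Lq = P₀·a^c·ρ / (c!·(1−ρ)²) = 0.135283·6.41362·0.6193/(6·0.14492)
= 0.61799

Final: 0.61799


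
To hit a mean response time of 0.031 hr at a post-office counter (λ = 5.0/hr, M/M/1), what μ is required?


W = 1/(μ−λ) ⇒ μ − λ = 1/W = 1/0.031 = 32.2581
μ = λ + 1/W = 5.0 + 32.2581 = 37.2581 per hr

Final: 37.2581 /hr


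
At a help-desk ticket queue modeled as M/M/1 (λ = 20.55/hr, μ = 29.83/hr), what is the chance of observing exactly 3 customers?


ρ = 20.55/29.83 = 0.6889
P_n = (1−ρ)·ρ^n = (1 − 0.6889)·0.6889^3 = 0.3111·0.326946 = 0.101712

Final: 0.101712


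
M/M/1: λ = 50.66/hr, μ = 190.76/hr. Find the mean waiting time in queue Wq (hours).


ρ = 50.66/190.76 = 0.2656
Wq = ρ/(μ−λ) = 0.2656/(190.76 − 50.66) = 0.2656/140.10 = 0.001896 hr

Final: 0.001896 hr


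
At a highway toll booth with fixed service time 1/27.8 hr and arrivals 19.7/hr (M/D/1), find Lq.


ρ = 19.7/27.8 = 0.7086
M/D/1: Lq = ρ²/(2(1−ρ)) = 0.5022/(2·0.2914) = 0.86173

Final: 0.86173


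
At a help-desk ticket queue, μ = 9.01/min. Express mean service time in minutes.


Mean service time = 1/μ = 1/9.01 minute = 0.11099 minute
In minutes: 0.11099 × 1 = 0.1110 min

Final: 0.1110 min


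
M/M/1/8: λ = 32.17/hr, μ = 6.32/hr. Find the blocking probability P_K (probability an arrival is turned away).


ρ = λ/μ = 32.17/6.32 = 5.0902
P_K = (1−ρ)ρ^K/(1−ρ^(K+1)) = (-4.0902·450683.710220)/(1 − 2294065.657876)
= -1843381.947656/-2294064.657876 = 0.803544

Final: 0.803544


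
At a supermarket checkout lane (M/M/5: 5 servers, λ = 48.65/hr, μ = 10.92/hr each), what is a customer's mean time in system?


a = 4.4551; ρ = 0.8910; P₀ = 0.005533
Lq = P₀·a^c·ρ/(c!(1−ρ)²) = 6.07150
Wq = Lq/λ = 6.07150/48.65 = 0.12480 hr
W = Wq + 1/μ = 0.12480 + 0.09158 = 0.21637 hr

Final: 0.21637 hr


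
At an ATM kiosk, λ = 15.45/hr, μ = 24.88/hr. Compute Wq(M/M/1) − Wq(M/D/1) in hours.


ρ = 15.45/24.88 = 0.6210
Wq(M/M/1) = ρ/(μ−λ) = 0.6210/9.43 = 0.06585 hr
Wq(M/D/1) = ρ/(2(μ−λ)) = 0.03293 hr
Savings = 0.06585 − 0.03293 = 0.03293 hr

Final: 0.03293 hr


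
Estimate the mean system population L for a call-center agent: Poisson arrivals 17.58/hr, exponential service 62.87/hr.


ρ = λ/μ = 17.58/62.87 = 0.2796
L = ρ/(1−ρ) = 0.2796/(1 − 0.2796) = 0.2796/0.7204 = 0.3882

Final: 0.3882


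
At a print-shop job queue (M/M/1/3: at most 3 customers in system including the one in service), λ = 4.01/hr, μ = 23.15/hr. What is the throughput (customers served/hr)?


ρ = 0.1732; P_K = (1−ρ)ρ^3/(1−ρ^4) = 0.004301
λ_eff = λ(1 − P_K) = 4.01·(1 − 0.004301) = 4.01·0.995699 = 3.9928 /hr

Final: 3.9928 /hr


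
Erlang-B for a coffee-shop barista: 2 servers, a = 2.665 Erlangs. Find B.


B(c,a) = (a^c/c!) / Σ_{k=0}^{c} a^k/k!
a^2/2! = 3.551112
Σ terms (k=0..2): 1.00000 + 2.66500 + 3.55111 = 7.216112
B = 3.551112/7.216112 = 0.492109

Final: 0.492109


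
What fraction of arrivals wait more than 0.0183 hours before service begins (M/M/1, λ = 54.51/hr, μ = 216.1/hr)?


ρ = 54.51/216.1 = 0.2522
P(Wq > t) = ρ·e^{−(μ−λ)t} = 0.2522·e^{−2.9571}
= 0.2522·0.051970 = 0.013109

Final: 0.013109


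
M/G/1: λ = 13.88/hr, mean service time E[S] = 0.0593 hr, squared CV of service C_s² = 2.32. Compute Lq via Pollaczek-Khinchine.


ρ = λ·E[S] = 13.88·0.0593 = 0.8231
Lq = ρ²(1+C_s²)/(2(1−ρ)) = 0.6775·(1+2.32)/(2·0.1769)
= 0.6775·3.3200/0.3538 = 6.35666

Final: 6.35666


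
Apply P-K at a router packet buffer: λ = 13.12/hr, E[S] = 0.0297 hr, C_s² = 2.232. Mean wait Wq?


ρ = λ·E[S] = 13.12·0.0297 = 0.3897
E[S²] = E[S]²(1+C_s²) = 0.0297²·(1+2.232) = 0.002851
Wq = λ·E[S²]/(2(1−ρ)) = 13.12·0.002851/(2·0.6103) = 0.03064 hr

Final: 0.03064 hr


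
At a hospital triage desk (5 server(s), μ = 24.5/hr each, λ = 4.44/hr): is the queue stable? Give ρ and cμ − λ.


Total capacity cμ = 5·24.5 = 122.50/hr
ρ = λ/(cμ) = 4.44/122.50 = 0.03624
Stable ⇔ ρ < 1: YES
Spare capacity = cμ − λ = 122.50 − 4.44 = 118.06/hr

Final: ρ = 0.03624; stable; margin = 118.06/hr


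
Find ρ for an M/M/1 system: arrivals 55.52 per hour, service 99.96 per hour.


ρ = λ/μ = 55.52/99.96 = 0.5554

Final: 0.5554


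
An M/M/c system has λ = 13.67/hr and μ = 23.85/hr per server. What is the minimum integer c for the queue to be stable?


Stability requires cμ > λ ⇔ c > λ/μ.
λ/μ = 13.67/23.85 = 0.5732
Minimum integer c = ⌊0.5732⌋ + 1 = 1
Check: 1·23.85 = 23.85 > 13.67, while 0·23.85 = 0.00 ≤ 13.67

Final: 1 servers


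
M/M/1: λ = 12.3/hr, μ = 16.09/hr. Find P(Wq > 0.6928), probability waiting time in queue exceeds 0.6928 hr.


ρ = 12.3/16.09 = 0.7644
P(Wq > t) = ρ·e^{−(μ−λ)t} = 0.7644·e^{−2.6257}
= 0.7644·0.072388 = 0.055337

Final: 0.055337


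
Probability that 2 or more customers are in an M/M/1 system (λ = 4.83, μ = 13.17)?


ρ = 4.83/13.17 = 0.3667
P(N ≥ n) = ρ^n = 0.3667^2 = 0.134500

Final: 0.134500


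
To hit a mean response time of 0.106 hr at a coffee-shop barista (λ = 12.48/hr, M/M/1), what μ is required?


W = 1/(μ−λ) ⇒ μ − λ = 1/W = 1/0.106 = 9.4340
μ = λ + 1/W = 12.48 + 9.4340 = 21.9140 per hr

Final: 21.9140 /hr


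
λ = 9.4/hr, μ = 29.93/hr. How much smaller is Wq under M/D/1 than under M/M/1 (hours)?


ρ = 9.4/29.93 = 0.3141
Wq(M/M/1) = ρ/(μ−λ) = 0.3141/20.53 = 0.01530 hr
Wq(M/D/1) = ρ/(2(μ−λ)) = 0.007649 hr
Savings = 0.01530 − 0.007649 = 0.007649 hr

Final: 0.007649 hr


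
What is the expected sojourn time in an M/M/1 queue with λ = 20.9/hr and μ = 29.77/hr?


W = 1/(μ−λ) = 1/(29.77 − 20.9) = 1/8.87 = 0.1127 hr

Final: 0.1127 hr


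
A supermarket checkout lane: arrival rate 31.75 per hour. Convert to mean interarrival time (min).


Mean interarrival time = 1/λ = 1/31.75 hour = 0.03150 hour
In minutes: 0.03150 × 60 = 1.8898 min

Final: 1.8898 min


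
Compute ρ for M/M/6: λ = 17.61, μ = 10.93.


ρ = λ/(cμ) = 17.61/(6·10.93) = 17.61/65.58 = 0.2685

Final: 0.2685


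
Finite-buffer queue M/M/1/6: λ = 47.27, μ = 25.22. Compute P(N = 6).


ρ = λ/μ = 47.27/25.22 = 1.8743
P_K = (1−ρ)ρ^K/(1−ρ^(K+1)) = (-0.8743·43.355392)/(1 − 81.261277)
= -37.905884/-80.261277 = 0.472281

Final: 0.472281


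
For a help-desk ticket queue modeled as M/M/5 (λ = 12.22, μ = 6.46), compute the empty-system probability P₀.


a = λ/μ = 12.22/6.46 = 1.8916; ρ = a/c = 0.3783
Σ_{k=0}^{4} a^k/k! (terms k=0..4) = 1.00000 + 1.89164 + 1.78915 + 1.12814 + 0.53351 = 6.34245
Tail: a^5/(5!(1−ρ)) = 24.22108/(120·0.6217) = 0.32468
P₀ = 1/(6.34245 + 0.32468) = 1/6.66713 = 0.149990

Final: 0.149990


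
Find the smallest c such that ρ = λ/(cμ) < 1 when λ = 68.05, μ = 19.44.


Stability requires cμ > λ ⇔ c > λ/μ.
λ/μ = 68.05/19.44 = 3.5005
Minimum integer c = ⌊3.5005⌋ + 1 = 4
Check: 4·19.44 = 77.76 > 68.05, while 3·19.44 = 58.32 ≤ 68.05

Final: 4 servers


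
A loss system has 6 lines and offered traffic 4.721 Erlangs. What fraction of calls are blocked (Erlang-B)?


B(c,a) = (a^c/c!) / Σ_{k=0}^{c} a^k/k!
a^6/6! = 15.376996
Σ terms (k=0..6): 1.00000 + 4.72100 + 11.14392 + 17.53682 + 20.69783 + 19.54289 + 15.37700 = 90.019449
B = 15.376996/90.019449 = 0.170819

Final: 0.170819


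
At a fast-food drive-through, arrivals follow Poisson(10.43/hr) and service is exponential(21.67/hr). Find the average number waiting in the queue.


ρ = 10.43/21.67 = 0.4813
Lq = ρ²/(1−ρ) = 0.2317/0.5187 = 0.4466

Final: 0.4466


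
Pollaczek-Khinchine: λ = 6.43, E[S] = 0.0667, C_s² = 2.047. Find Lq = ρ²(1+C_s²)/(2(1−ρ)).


ρ = λ·E[S] = 6.43·0.0667 = 0.4289
Lq = ρ²(1+C_s²)/(2(1−ρ)) = 0.1839·(1+2.047)/(2·0.5711)
= 0.1839·3.0470/1.1422 = 0.49067

Final: 0.49067


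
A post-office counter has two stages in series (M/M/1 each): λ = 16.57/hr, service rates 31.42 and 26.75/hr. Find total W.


Each node sees arrival rate λ = 16.57/hr (tandem ⇒ throughput preserved).
W₁ = 1/(μ₁−λ) = 1/(31.42−16.57) = 0.06734 hr
W₂ = 1/(μ₂−λ) = 1/(26.75−16.57) = 0.09823 hr
W_total = W₁ + W₂ = 0.06734 + 0.09823 = 0.16557 hr

Final: 0.16557 hr


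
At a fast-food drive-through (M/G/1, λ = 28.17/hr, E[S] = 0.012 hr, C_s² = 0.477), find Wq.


ρ = λ·E[S] = 28.17·0.012 = 0.3380
E[S²] = E[S]²(1+C_s²) = 0.012²·(1+0.477) = 0.0002127
Wq = λ·E[S²]/(2(1−ρ)) = 28.17·0.0002127/(2·0.6620) = 0.004526 hr

Final: 0.004526 hr


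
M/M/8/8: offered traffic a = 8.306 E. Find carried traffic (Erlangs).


B(8,8.306) = 0.252388 (Erlang-B)
Carried load = a(1 − B) = 8.306·(1 − 0.252388) = 8.306·0.747612 = 6.2097 E

Final: 6.2097 Erlangs


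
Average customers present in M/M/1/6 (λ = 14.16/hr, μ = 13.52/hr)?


ρ = 14.16/13.52 = 1.0473
L = ρ[1 − (K+1)ρ^K + Kρ^(K+1)] / [(1−ρ)(1−ρ^(K+1))]
Numerator: 1.0473·(1 − 7·1.319834 + 6·1.382312) = 0.057635
Denominator: (-0.04734)·(-0.382312) = 0.018098
L = 0.057635/0.018098 = 3.1847

Final: 3.1847


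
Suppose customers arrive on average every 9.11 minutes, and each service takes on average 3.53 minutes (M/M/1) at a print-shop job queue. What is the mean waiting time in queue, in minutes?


λ = 60/9.11 = 6.5862 /hr
μ = 60/3.53 = 16.9972 /hr
ρ = λ/μ = 6.5862/16.9972 = 0.3875
Wq = ρ/(μ−λ) = 0.3875/(16.9972−6.5862) = 0.03722 hr
In minutes: 0.03722·60 = 2.233 min

Final: 2.233 min


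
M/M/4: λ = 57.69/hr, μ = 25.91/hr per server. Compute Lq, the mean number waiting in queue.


a = λ/μ = 2.2266; ρ = a/4 = 0.5566
P₀ = 0.101474
Lq = P₀·a^c·ρ / (c!·(1−ρ)²) = 0.101474·24.57721·0.5566/(24·0.19657)
= 0.29426

Final: 0.29426


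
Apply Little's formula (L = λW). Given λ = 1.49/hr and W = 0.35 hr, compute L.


L = λW = 1.49·0.35 = 0.5215

Final: 0.5215


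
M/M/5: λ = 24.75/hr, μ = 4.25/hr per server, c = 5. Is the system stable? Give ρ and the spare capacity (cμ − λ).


Total capacity cμ = 5·4.25 = 21.25/hr
ρ = λ/(cμ) = 24.75/21.25 = 1.1647
Stable ⇔ ρ < 1: NO
Spare capacity = cμ − λ = 21.25 − 24.75 = -3.50/hr

Final: ρ = 1.1647; unstable; margin = -3.50/hr


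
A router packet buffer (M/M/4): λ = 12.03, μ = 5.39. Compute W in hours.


a = 2.2319; ρ = 0.5580; P₀ = 0.100860
Lq = P₀·a^c·ρ/(c!(1−ρ)²) = 0.29781
Wq = Lq/λ = 0.29781/12.03 = 0.02476 hr
W = Wq + 1/μ = 0.02476 + 0.18553 = 0.21028 hr

Final: 0.21028 hr


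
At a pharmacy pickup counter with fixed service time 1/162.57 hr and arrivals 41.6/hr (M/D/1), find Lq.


ρ = 41.6/162.57 = 0.2559
M/D/1: Lq = ρ²/(2(1−ρ)) = 0.06548/(2·0.7441) = 0.04400

Final: 0.04400


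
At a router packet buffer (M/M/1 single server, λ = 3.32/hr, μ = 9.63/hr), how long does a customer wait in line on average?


ρ = 3.32/9.63 = 0.3448
Wq = ρ/(μ−λ) = 0.3448/(9.63 − 3.32) = 0.3448/6.31 = 0.05464 hr

Final: 0.05464 hr


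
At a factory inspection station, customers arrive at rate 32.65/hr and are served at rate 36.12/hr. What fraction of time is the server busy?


ρ = λ/μ = 32.65/36.12 = 0.9039

Final: 0.9039


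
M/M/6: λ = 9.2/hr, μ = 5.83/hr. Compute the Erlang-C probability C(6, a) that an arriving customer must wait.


a = λ/μ = 1.5780; ρ = a/6 = 0.2630
P₀ = 0.206307 (from M/M/c formula)
C(c,a) = [a^c/(c!(1−ρ))]·P₀ = [15.44243/(720·0.7370)]·0.206307
= 0.02910·0.206307 = 0.006004

Final: 0.006004


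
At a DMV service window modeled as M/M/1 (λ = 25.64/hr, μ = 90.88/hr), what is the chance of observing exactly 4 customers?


ρ = 25.64/90.88 = 0.2821
P_n = (1−ρ)·ρ^n = (1 − 0.2821)·0.2821^4 = 0.7179·0.006336 = 0.004548

Final: 0.004548


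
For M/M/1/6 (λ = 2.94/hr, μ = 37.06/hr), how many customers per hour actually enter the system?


ρ = 0.07933; P_K = (1−ρ)ρ^6/(1−ρ^7) = 0.0000002295
λ_eff = λ(1 − P_K) = 2.94·(1 − 0.0000002295) = 2.94·1.000000 = 2.9400 /hr

Final: 2.9400 /hr


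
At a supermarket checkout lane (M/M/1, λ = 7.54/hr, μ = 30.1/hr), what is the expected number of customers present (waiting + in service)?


ρ = λ/μ = 7.54/30.1 = 0.2505
L = ρ/(1−ρ) = 0.2505/(1 − 0.2505) = 0.2505/0.7495 = 0.3342

Final: 0.3342


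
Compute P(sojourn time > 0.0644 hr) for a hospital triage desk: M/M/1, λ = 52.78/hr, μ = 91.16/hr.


W ~ Exponential(μ−λ) for M/M/1.
μ − λ = 91.16 − 52.78 = 38.3800
P(W > t) = e^{−(μ−λ)t} = e^{−2.4717} = 0.084444

Final: 0.084444


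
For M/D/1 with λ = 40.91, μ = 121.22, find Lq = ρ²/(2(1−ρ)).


ρ = 40.91/121.22 = 0.3375
M/D/1: Lq = ρ²/(2(1−ρ)) = 0.1139/(2·0.6625) = 0.08596

Final: 0.08596


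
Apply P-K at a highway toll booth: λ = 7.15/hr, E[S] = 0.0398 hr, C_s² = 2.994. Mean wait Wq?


ρ = λ·E[S] = 7.15·0.0398 = 0.2846
E[S²] = E[S]²(1+C_s²) = 0.0398²·(1+2.994) = 0.006327
Wq = λ·E[S²]/(2(1−ρ)) = 7.15·0.006327/(2·0.7154) = 0.03161 hr

Final: 0.03161 hr


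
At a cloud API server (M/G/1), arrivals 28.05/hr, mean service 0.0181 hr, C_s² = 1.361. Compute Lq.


ρ = λ·E[S] = 28.05·0.0181 = 0.5077
Lq = ρ²(1+C_s²)/(2(1−ρ)) = 0.2578·(1+1.361)/(2·0.4923)
= 0.2578·2.3610/0.9846 = 0.61811

Final: 0.61811
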